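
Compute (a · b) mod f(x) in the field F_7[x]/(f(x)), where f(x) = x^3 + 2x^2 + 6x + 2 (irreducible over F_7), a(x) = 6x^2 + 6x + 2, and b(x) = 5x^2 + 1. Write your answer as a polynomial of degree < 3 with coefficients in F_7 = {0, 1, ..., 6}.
a · b ≡ x^2 + 6 (mod f(x))

Multiply in F_7[x]: a(x)·b(x) = (6x^2 + 6x + 2)·(5x^2 + 1) = 2x^4 + 2x^3 + 2x^2 + 6x + 2. This has degree ≥ 3, so divide by f(x) over F_7: 2x^4 + 2x^3 + 2x^2 + 6x + 2 = (2x + 5)·(x^3 + 2x^2 + 6x + 2) + (x^2 + 6). Hence a·b ≡ x^2 + 6 (mod f). (F_7[x]/(f) is a field with 7^3 = 343 elements since f is irreducible of degree 3.)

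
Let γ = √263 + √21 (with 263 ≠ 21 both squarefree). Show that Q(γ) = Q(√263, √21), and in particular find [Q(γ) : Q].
[Q(γ) : Q] = 4 (equivalently, Q(γ) = Q(√263, √21))

Obviously Q(γ) ⊆ Q(√263, √21), and [Q(√263, √21):Q] = 4 (since 263, 21 are distinct squarefree integers > 1 with 5523 not a perfect square). To show equality we compute the minimal polynomial of γ. From γ = √263 + √21: γ^2 = 263 + 2√(5523) + 21 = 284 + 2√(5523), so γ^2 - 284 = 2√(5523); squaring, (γ^2 - 284)^2 = 4·5523, i.e. γ^4 - 568γ^2 + 80656 - 22092 = 0, i.e. γ^4 - 568γ^2 + 58564 = 0. So γ is a root of x^4 - 568x^2 + 58564. This polynomial is irreducible over Q: it has no rational root (each ±√263 ± √21 is irrational), and any factorization into two quadratics over Q would force √(5523) ∈ Q (pairing opposite roots) or √263, √21 ∈ Q (other pairings), all impossible. Hence [Q(γ):Q] = 4 = [Q(√263, √21):Q], so Q(γ) = Q(√263, √21).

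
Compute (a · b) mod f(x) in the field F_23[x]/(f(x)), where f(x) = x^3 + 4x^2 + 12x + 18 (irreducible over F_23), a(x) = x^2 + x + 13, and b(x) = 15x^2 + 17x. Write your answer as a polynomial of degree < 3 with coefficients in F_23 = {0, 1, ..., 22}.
a · b ≡ 6x^2 + 11x + 21 (mod f(x))

Multiply in F_23[x]: a(x)·b(x) = (x^2 + x + 13)·(15x^2 + 17x) = 15x^4 + 9x^3 + 5x^2 + 14x. This has degree ≥ 3, so divide by f(x) over F_23: 15x^4 + 9x^3 + 5x^2 + 14x = (15x + 18)·(x^3 + 4x^2 + 12x + 18) + (6x^2 + 11x + 21). Hence a·b ≡ 6x^2 + 11x + 21 (mod f). (F_23[x]/(f) is a field with 23^3 = 12167 elements since f is irreducible of degree 3.)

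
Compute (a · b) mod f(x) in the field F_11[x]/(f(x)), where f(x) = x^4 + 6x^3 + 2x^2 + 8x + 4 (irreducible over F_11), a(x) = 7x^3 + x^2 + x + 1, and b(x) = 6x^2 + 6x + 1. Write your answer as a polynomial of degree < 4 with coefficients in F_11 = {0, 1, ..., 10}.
a · b ≡ 4x^3 + 8x^2 + 8x + 3 (mod f(x))

Multiply in F_11[x]: a(x)·b(x) = (7x^3 + x^2 + x + 1)·(6x^2 + 6x + 1) = 9x^5 + 4x^4 + 8x^3 + 2x^2 + 7x + 1. This has degree ≥ 4, so divide by f(x) over F_11: 9x^5 + 4x^4 + 8x^3 + 2x^2 + 7x + 1 = (9x + 5)·(x^4 + 6x^3 + 2x^2 + 8x + 4) + (4x^3 + 8x^2 + 8x + 3). Hence a·b ≡ 4x^3 + 8x^2 + 8x + 3 (mod f). (F_11[x]/(f) is a field with 11^4 = 14641 elements since f is irreducible of degree 4.)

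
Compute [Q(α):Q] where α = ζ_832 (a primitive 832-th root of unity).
[Q(α):Q] = 384

The minimal polynomial of ζ_832 over Q is the 832-th cyclotomic polynomial Φ_832(x), which is irreducible over Q and has degree φ(832) = 384. Hence [Q(α):Q] = φ(832) = 384.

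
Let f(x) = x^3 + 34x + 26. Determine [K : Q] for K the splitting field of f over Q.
[K : Q] = 6

By the rational root test, any rational root of the monic integer polynomial f(x) = x^3 + 34x + 26 must be an integer dividing the constant term 26, i.e. one of ±{1, 2, 13, 26}. Evaluating: f(1) = 61, f(-1) = -9, f(2) = 102, f(-2) = -50, f(13) = 2665, f(-13) = -2613, f(26) = 18486, f(-26) = -18434; none is 0, so f has no rational root and is therefore irreducible over Q (a cubic with no linear factor over a field is irreducible). For an irreducible cubic, the Galois group is A_3 or S_3 according as the discriminant disc(f) = -4a^3 - 27b^2 = -4·(34)^3 - 27·(26)^2 = -175468 is or is not a square in Q. Here disc(f) = -175468 is not a perfect square in Q, so the Galois group of f over Q is not contained in A_3 and must be all of S_3. The splitting field has degree |S_3| = 6 over Q, so [K : Q] = 6.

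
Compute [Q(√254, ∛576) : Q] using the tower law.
[Q(√254, ∛576) : Q] = 6

Let L = Q(√254, ∛576). Since Q(√254) ⊂ L and [Q(√254):Q] = 2, the tower law gives 2 | [L:Q]. Likewise Q(∛576) ⊂ L with [Q(∛576):Q] = 3 (because 576 is not a perfect cube), so 3 | [L:Q]. As gcd(2,3) = 1, [L:Q] is divisible by 6. Conversely L is generated over Q by √254 and ∛576, so [L:Q] ≤ 2·3 = 6. Therefore [Q(√254, ∛576) : Q] = 6.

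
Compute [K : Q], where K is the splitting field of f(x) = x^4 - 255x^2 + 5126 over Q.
[K : Q] = 4

Solving the quadratic in x^2: x^2 = (255 ± √(255^2 - 4·5126))/2 = (255 ± √44521)/2 = (255 ± 211)/2, giving x^2 = 22 or x^2 = 233. So f(x) = (x^2 - 22)(x^2 - 233) and the roots of f are ±√22, ±√233. Hence the splitting field is K = Q(√22, √233). Since 22 and 233 are distinct squarefree integers > 1, their product 5126 is not a perfect square, so √233 ∉ Q(√22). By the tower law [K:Q] = [Q(√22,√233):Q(√22)] · [Q(√22):Q] = 2 · 2 = 4.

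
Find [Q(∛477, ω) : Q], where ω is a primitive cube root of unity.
[Q(∛477, ω) : Q] = 6

[Q(∛477):Q] = 3 (min poly x^3 - 477, irreducible since 477 is not a perfect cube). [Q(ω):Q] = 2 (min poly x^2 + x + 1). Since Q(∛477) ⊂ R and ω ∉ R, we have ω ∉ Q(∛477), so x^2 + x + 1 remains irreducible over Q(∛477) and [Q(∛477, ω) : Q(∛477)] = 2. By the tower law, [Q(∛477, ω) : Q] = 3 · 2 = 6. (In fact Q(∛477, ω) is the splitting field of x^3 - 477 over Q.)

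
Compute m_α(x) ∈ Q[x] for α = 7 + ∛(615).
m_α(x) = x^3 - 21x^2 + 147x - 958

Set β = α - 7 = ∛(615), so β^3 = 615. Then (α - 7)^3 - 615 = 0, i.e. α is a root of g(x) = (x - 7)^3 - 615 = x^3 - 21x^2 + 147x - 958. Since g(x) = h(x - 7) where h(x) = x^3 - 615, and h is irreducible over Q (because 615 is not a perfect cube, so h has no rational root, and a monic cubic with no rational root is irreducible), g is also irreducible (irreducibility is preserved under the substitution x → x - 7). Hence m_α(x) = x^3 - 21x^2 + 147x - 958.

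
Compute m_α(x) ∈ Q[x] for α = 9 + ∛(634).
m_α(x) = x^3 - 27x^2 + 243x - 1363

Set β = α - 9 = ∛(634), so β^3 = 634. Then (α - 9)^3 - 634 = 0, i.e. α is a root of g(x) = (x - 9)^3 - 634 = x^3 - 27x^2 + 243x - 1363. Since g(x) = h(x - 9) where h(x) = x^3 - 634, and h is irreducible over Q (because 634 is not a perfect cube, so h has no rational root, and a monic cubic with no rational root is irreducible), g is also irreducible (irreducibility is preserved under the substitution x → x - 9). Hence m_α(x) = x^3 - 27x^2 + 243x - 1363.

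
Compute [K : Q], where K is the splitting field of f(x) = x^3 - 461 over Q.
[K : Q] = 6

The roots of x^3 - 461 are ∛461, ω∛461, ω^2∛461 where ω = e^(2πi/3) is a primitive cube root of unity, so K = Q(∛461, ω). Now [Q(∛461):Q] = 3 (since 461 is not a perfect cube, x^3 - 461 is irreducible) and [Q(ω):Q] = 2. Both 2 and 3 divide [K:Q], and [K:Q] ≤ 3·2 = 6, so [K:Q] = 6. (Equivalently: Q(∛461) ⊂ R but ω ∉ R, so [K : Q(∛461)] = 2.)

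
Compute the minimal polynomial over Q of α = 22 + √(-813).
m_α(x) = x^2 - 44x + 1297

From α - 22 = √(-813), squaring gives (α - 22)^2 = -813, i.e. α^2 - 44α + 484 = -813, so α^2 - 44α + 1297 = 0. The discriminant of x^2 - 44x + 1297 is (-44)^2 - 4·(1297) = 1936 - 5188 = -3252, and 4·(-813) is not a perfect square in Q since -813 is squarefree and ≠ 1. Hence x^2 - 44x + 1297 is irreducible over Q and is the minimal polynomial of α.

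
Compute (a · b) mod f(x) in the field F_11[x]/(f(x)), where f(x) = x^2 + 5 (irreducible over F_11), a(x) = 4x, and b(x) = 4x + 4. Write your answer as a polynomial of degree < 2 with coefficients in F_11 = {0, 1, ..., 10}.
a · b ≡ 5x + 8 (mod f(x))

Multiply in F_11[x]: a(x)·b(x) = (4x)·(4x + 4) = 5x^2 + 5x. This has degree ≥ 2, so divide by f(x) over F_11: 5x^2 + 5x = (5)·(x^2 + 5) + (5x + 8). Hence a·b ≡ 5x + 8 (mod f). (F_11[x]/(f) is a field with 11^2 = 121 elements since f is irreducible of degree 2.)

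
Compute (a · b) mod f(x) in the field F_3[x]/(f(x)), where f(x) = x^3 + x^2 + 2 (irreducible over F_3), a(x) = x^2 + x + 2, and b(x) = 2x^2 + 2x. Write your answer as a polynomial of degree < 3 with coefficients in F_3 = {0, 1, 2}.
a · b ≡ x^2 + 2 (mod f(x))

Multiply in F_3[x]: a(x)·b(x) = (x^2 + x + 2)·(2x^2 + 2x) = 2x^4 + x^3 + x. This has degree ≥ 3, so divide by f(x) over F_3: 2x^4 + x^3 + x = (2x + 2)·(x^3 + x^2 + 2) + (x^2 + 2). Hence a·b ≡ x^2 + 2 (mod f). (F_3[x]/(f) is a field with 3^3 = 27 elements since f is irreducible of degree 3.)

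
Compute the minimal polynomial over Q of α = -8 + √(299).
m_α(x) = x^2 + 16x - 235

From α + 8 = √(299), squaring gives (α + 8)^2 = 299, i.e. α^2 + 16α + 64 = 299, so α^2 + 16α - 235 = 0. The discriminant of x^2 + 16x - 235 is (16)^2 - 4·(-235) = 256 + 940 = 1196, and 4·(299) is not a perfect square in Q since 299 is squarefree and ≠ 1. Hence x^2 + 16x - 235 is irreducible over Q and is the minimal polynomial of α.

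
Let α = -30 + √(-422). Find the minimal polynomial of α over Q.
m_α(x) = x^2 + 60x + 1322

From α + 30 = √(-422), squaring gives (α + 30)^2 = -422, i.e. α^2 + 60α + 900 = -422, so α^2 + 60α + 1322 = 0. The discriminant of x^2 + 60x + 1322 is (60)^2 - 4·(1322) = 3600 - 5288 = -1688, and 4·(-422) is not a perfect square in Q since -422 is squarefree and ≠ 1. Hence x^2 + 60x + 1322 is irreducible over Q and is the minimal polynomial of α.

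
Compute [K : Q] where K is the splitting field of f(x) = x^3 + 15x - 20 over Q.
[K : Q] = 6

By the rational root test, any rational root of the monic integer polynomial f(x) = x^3 + 15x - 20 must be an integer dividing the constant term -20, i.e. one of ±{1, 2, 4, 5, 10, 20}. Evaluating: f(1) = -4, f(-1) = -36, f(2) = 18, f(-2) = -58, f(4) = 104, f(-4) = -144, f(5) = 180, f(-5) = -220, f(10) = 1130, f(-10) = -1170, f(20) = 8280, f(-20) = -8320; none is 0, so f has no rational root and is therefore irreducible over Q (a cubic with no linear factor over a field is irreducible). For an irreducible cubic, the Galois group is A_3 or S_3 according as the discriminant disc(f) = -4a^3 - 27b^2 = -4·(15)^3 - 27·(-20)^2 = -24300 is or is not a square in Q. Here disc(f) = -24300 is not a perfect square in Q, so the Galois group of f over Q is not contained in A_3 and must be all of S_3. The splitting field has degree |S_3| = 6 over Q, so [K : Q] = 6.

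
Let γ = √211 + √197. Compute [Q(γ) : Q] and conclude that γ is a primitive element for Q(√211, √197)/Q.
[Q(γ) : Q] = 4 (equivalently, Q(γ) = Q(√211, √197))

Obviously Q(γ) ⊆ Q(√211, √197), and [Q(√211, √197):Q] = 4 (since 211, 197 are distinct squarefree integers > 1 with 41567 not a perfect square). To show equality we compute the minimal polynomial of γ. From γ = √211 + √197: γ^2 = 211 + 2√(41567) + 197 = 408 + 2√(41567), so γ^2 - 408 = 2√(41567); squaring, (γ^2 - 408)^2 = 4·41567, i.e. γ^4 - 816γ^2 + 166464 - 166268 = 0, i.e. γ^4 - 816γ^2 + 196 = 0. So γ is a root of x^4 - 816x^2 + 196. This polynomial is irreducible over Q: it has no rational root (each ±√211 ± √197 is irrational), and any factorization into two quadratics over Q would force √(41567) ∈ Q (pairing opposite roots) or √211, √197 ∈ Q (other pairings), all impossible. Hence [Q(γ):Q] = 4 = [Q(√211, √197):Q], so Q(γ) = Q(√211, √197).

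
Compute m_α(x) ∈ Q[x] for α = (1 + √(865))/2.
m_α(x) = x^2 - x - 216

From 2α - 1 = √(865), squaring gives (2α - 1)^2 = 865, i.e. 4α^2 - 4α + 1 = 865, so α^2 - α + (1 - 865)/4 = 0. Since 865 ≡ 1 (mod 4), (1 - 865)/4 = -216 ∈ Z. The polynomial x^2 - x - 216 has discriminant 1 - 4·(-216) = 865, which is not a perfect square in Q (d = 865 is squarefree and ≠ 1), so x^2 - x - 216 is irreducible over Q. It is the minimal polynomial of α.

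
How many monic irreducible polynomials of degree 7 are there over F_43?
There are 38831230152 monic irreducible polynomials of degree 7 over F_43

Each element of F_{43^7} that lies in no proper subfield is a root of exactly one monic irreducible of degree 7 over F_43, and each such polynomial has 7 distinct roots in F_{43^7}. By Möbius inversion the count is N_43(7) = (1/7) Σ_{d|7} μ(7/d) · 43^d = (1/7)(μ(7)·43^1 + μ(1)·43^7) = 271818611064/7 = 38831230152.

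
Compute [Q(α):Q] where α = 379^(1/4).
[Q(α):Q] = 4

α is a root of x^4 - 379. By Eisenstein's criterion at the prime p = 379 (which divides the constant term 379 but p^2 = 143641 does not, since 379 is squarefree), x^4 - 379 is irreducible over Q. Hence [Q(α):Q] = 4.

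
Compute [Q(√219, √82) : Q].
[Q(√219, √82) : Q] = 4

[Q(√219):Q] = 2 (min poly x^2 - 219, irreducible since 219 is squarefree > 1). For the top step, suppose √82 ∈ Q(√219), say √82 = c + d√219 with c, d ∈ Q. Squaring: 82 = c^2 + 219d^2 + 2cd√219. Since √219 ∉ Q this forces 2cd = 0. If d = 0 then √82 = c ∈ Q, contradicting 82 squarefree > 1. If c = 0 then 82 = 219d^2, so 219·82 = (219d)^2 is a perfect square in Q — but 219·82 = 17958 is not a perfect square (since 219 and 82 are distinct squarefree integers). Contradiction. Hence √82 ∉ Q(√219), so x^2 - 82 stays irreducible over Q(√219) and [Q(√219, √82) : Q(√219)] = 2. By the tower law, [Q(√219, √82) : Q] = 2 · 2 = 4.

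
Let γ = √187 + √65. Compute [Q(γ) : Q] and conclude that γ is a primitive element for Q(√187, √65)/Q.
[Q(γ) : Q] = 4 (equivalently, Q(γ) = Q(√187, √65))

Obviously Q(γ) ⊆ Q(√187, √65), and [Q(√187, √65):Q] = 4 (since 187, 65 are distinct squarefree integers > 1 with 12155 not a perfect square). To show equality we compute the minimal polynomial of γ. From γ = √187 + √65: γ^2 = 187 + 2√(12155) + 65 = 252 + 2√(12155), so γ^2 - 252 = 2√(12155); squaring, (γ^2 - 252)^2 = 4·12155, i.e. γ^4 - 504γ^2 + 63504 - 48620 = 0, i.e. γ^4 - 504γ^2 + 14884 = 0. So γ is a root of x^4 - 504x^2 + 14884. This polynomial is irreducible over Q: it has no rational root (each ±√187 ± √65 is irrational), and any factorization into two quadratics over Q would force √(12155) ∈ Q (pairing opposite roots) or √187, √65 ∈ Q (other pairings), all impossible. Hence [Q(γ):Q] = 4 = [Q(√187, √65):Q], so Q(γ) = Q(√187, √65).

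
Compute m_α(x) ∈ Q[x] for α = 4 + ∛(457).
m_α(x) = x^3 - 12x^2 + 48x - 521

Set β = α - 4 = ∛(457), so β^3 = 457. Then (α - 4)^3 - 457 = 0, i.e. α is a root of g(x) = (x - 4)^3 - 457 = x^3 - 12x^2 + 48x - 521. Since g(x) = h(x - 4) where h(x) = x^3 - 457, and h is irreducible over Q (because 457 is not a perfect cube, so h has no rational root, and a monic cubic with no rational root is irreducible), g is also irreducible (irreducibility is preserved under the substitution x → x - 4). Hence m_α(x) = x^3 - 12x^2 + 48x - 521.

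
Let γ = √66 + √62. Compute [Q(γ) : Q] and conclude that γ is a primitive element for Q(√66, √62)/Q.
[Q(γ) : Q] = 4 (equivalently, Q(γ) = Q(√66, √62))

Obviously Q(γ) ⊆ Q(√66, √62), and [Q(√66, √62):Q] = 4 (since 66, 62 are distinct squarefree integers > 1 with 4092 not a perfect square). To show equality we compute the minimal polynomial of γ. From γ = √66 + √62: γ^2 = 66 + 2√(4092) + 62 = 128 + 2√(4092), so γ^2 - 128 = 2√(4092); squaring, (γ^2 - 128)^2 = 4·4092, i.e. γ^4 - 256γ^2 + 16384 - 16368 = 0, i.e. γ^4 - 256γ^2 + 16 = 0. So γ is a root of x^4 - 256x^2 + 16. This polynomial is irreducible over Q: it has no rational root (each ±√66 ± √62 is irrational), and any factorization into two quadratics over Q would force √(4092) ∈ Q (pairing opposite roots) or √66, √62 ∈ Q (other pairings), all impossible. Hence [Q(γ):Q] = 4 = [Q(√66, √62):Q], so Q(γ) = Q(√66, √62).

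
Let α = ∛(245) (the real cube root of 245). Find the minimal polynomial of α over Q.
m_α(x) = x^3 - 245

α satisfies α^3 = 245, so x^3 - 245 annihilates α. By the rational root test, a rational root p/q (in lowest terms) of x^3 - 245 would satisfy p^3 = 245 q^3, forcing q = 1 and p^3 = 245; but 245 is not a perfect cube, contradiction. A monic cubic over Q with no rational root is irreducible (any nontrivial factorization would include a linear factor). Hence x^3 - 245 is the minimal polynomial of α, and in particular [Q(α):Q] = 3.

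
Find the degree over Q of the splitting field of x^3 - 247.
[K : Q] = 6

The roots of x^3 - 247 are ∛247, ω∛247, ω^2∛247 where ω = e^(2πi/3) is a primitive cube root of unity, so K = Q(∛247, ω). Now [Q(∛247):Q] = 3 (since 247 is not a perfect cube, x^3 - 247 is irreducible) and [Q(ω):Q] = 2. Both 2 and 3 divide [K:Q], and [K:Q] ≤ 3·2 = 6, so [K:Q] = 6. (Equivalently: Q(∛247) ⊂ R but ω ∉ R, so [K : Q(∛247)] = 2.)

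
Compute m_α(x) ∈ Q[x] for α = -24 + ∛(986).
m_α(x) = x^3 + 72x^2 + 1728x + 12838

Set β = α + 24 = ∛(986), so β^3 = 986. Then (α + 24)^3 - 986 = 0, i.e. α is a root of g(x) = (x + 24)^3 - 986 = x^3 + 72x^2 + 1728x + 12838. Since g(x) = h(x + 24) where h(x) = x^3 - 986, and h is irreducible over Q (because 986 is not a perfect cube, so h has no rational root, and a monic cubic with no rational root is irreducible), g is also irreducible (irreducibility is preserved under the substitution x → x + 24). Hence m_α(x) = x^3 + 72x^2 + 1728x + 12838.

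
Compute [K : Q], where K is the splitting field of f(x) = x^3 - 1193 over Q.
[K : Q] = 6

The roots of x^3 - 1193 are ∛1193, ω∛1193, ω^2∛1193 where ω = e^(2πi/3) is a primitive cube root of unity, so K = Q(∛1193, ω). Now [Q(∛1193):Q] = 3 (since 1193 is not a perfect cube, x^3 - 1193 is irreducible) and [Q(ω):Q] = 2. Both 2 and 3 divide [K:Q], and [K:Q] ≤ 3·2 = 6, so [K:Q] = 6. (Equivalently: Q(∛1193) ⊂ R but ω ∉ R, so [K : Q(∛1193)] = 2.)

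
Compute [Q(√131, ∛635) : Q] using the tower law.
[Q(√131, ∛635) : Q] = 6

Let L = Q(√131, ∛635). Since Q(√131) ⊂ L and [Q(√131):Q] = 2, the tower law gives 2 | [L:Q]. Likewise Q(∛635) ⊂ L with [Q(∛635):Q] = 3 (because 635 is not a perfect cube), so 3 | [L:Q]. As gcd(2,3) = 1, [L:Q] is divisible by 6. Conversely L is generated over Q by √131 and ∛635, so [L:Q] ≤ 2·3 = 6. Therefore [Q(√131, ∛635) : Q] = 6.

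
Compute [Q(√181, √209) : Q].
[Q(√181, √209) : Q] = 4

[Q(√181):Q] = 2 (min poly x^2 - 181, irreducible since 181 is squarefree > 1). For the top step, suppose √209 ∈ Q(√181), say √209 = c + d√181 with c, d ∈ Q. Squaring: 209 = c^2 + 181d^2 + 2cd√181. Since √181 ∉ Q this forces 2cd = 0. If d = 0 then √209 = c ∈ Q, contradicting 209 squarefree > 1. If c = 0 then 209 = 181d^2, so 181·209 = (181d)^2 is a perfect square in Q — but 181·209 = 37829 is not a perfect square (since 181 and 209 are distinct squarefree integers). Contradiction. Hence √209 ∉ Q(√181), so x^2 - 209 stays irreducible over Q(√181) and [Q(√181, √209) : Q(√181)] = 2. By the tower law, [Q(√181, √209) : Q] = 2 · 2 = 4.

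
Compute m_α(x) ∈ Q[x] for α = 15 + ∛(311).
m_α(x) = x^3 - 45x^2 + 675x - 3686

Set β = α - 15 = ∛(311), so β^3 = 311. Then (α - 15)^3 - 311 = 0, i.e. α is a root of g(x) = (x - 15)^3 - 311 = x^3 - 45x^2 + 675x - 3686. Since g(x) = h(x - 15) where h(x) = x^3 - 311, and h is irreducible over Q (because 311 is not a perfect cube, so h has no rational root, and a monic cubic with no rational root is irreducible), g is also irreducible (irreducibility is preserved under the substitution x → x - 15). Hence m_α(x) = x^3 - 45x^2 + 675x - 3686.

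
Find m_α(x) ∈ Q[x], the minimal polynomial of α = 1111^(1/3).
m_α(x) = x^3 - 1111

α satisfies α^3 = 1111, so x^3 - 1111 annihilates α. By the rational root test, a rational root p/q (in lowest terms) of x^3 - 1111 would satisfy p^3 = 1111 q^3, forcing q = 1 and p^3 = 1111; but 1111 is not a perfect cube, contradiction. A monic cubic over Q with no rational root is irreducible (any nontrivial factorization would include a linear factor). Hence x^3 - 1111 is the minimal polynomial of α, and in particular [Q(α):Q] = 3.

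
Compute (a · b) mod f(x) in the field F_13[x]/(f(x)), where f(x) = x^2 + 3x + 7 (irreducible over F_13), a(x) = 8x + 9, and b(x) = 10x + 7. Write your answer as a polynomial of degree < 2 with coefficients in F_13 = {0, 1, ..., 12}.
a · b ≡ 10x + 10 (mod f(x))

Multiply in F_13[x]: a(x)·b(x) = (8x + 9)·(10x + 7) = 2x^2 + 3x + 11. This has degree ≥ 2, so divide by f(x) over F_13: 2x^2 + 3x + 11 = (2)·(x^2 + 3x + 7) + (10x + 10). Hence a·b ≡ 10x + 10 (mod f). (F_13[x]/(f) is a field with 13^2 = 169 elements since f is irreducible of degree 2.)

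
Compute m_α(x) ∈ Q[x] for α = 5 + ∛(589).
m_α(x) = x^3 - 15x^2 + 75x - 714

Set β = α - 5 = ∛(589), so β^3 = 589. Then (α - 5)^3 - 589 = 0, i.e. α is a root of g(x) = (x - 5)^3 - 589 = x^3 - 15x^2 + 75x - 714. Since g(x) = h(x - 5) where h(x) = x^3 - 589, and h is irreducible over Q (because 589 is not a perfect cube, so h has no rational root, and a monic cubic with no rational root is irreducible), g is also irreducible (irreducibility is preserved under the substitution x → x - 5). Hence m_α(x) = x^3 - 15x^2 + 75x - 714.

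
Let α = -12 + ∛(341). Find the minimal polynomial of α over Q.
m_α(x) = x^3 + 36x^2 + 432x + 1387

Set β = α + 12 = ∛(341), so β^3 = 341. Then (α + 12)^3 - 341 = 0, i.e. α is a root of g(x) = (x + 12)^3 - 341 = x^3 + 36x^2 + 432x + 1387. Since g(x) = h(x + 12) where h(x) = x^3 - 341, and h is irreducible over Q (because 341 is not a perfect cube, so h has no rational root, and a monic cubic with no rational root is irreducible), g is also irreducible (irreducibility is preserved under the substitution x → x + 12). Hence m_α(x) = x^3 + 36x^2 + 432x + 1387.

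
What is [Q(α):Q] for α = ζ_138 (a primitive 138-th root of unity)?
[Q(α):Q] = 44

The minimal polynomial of ζ_138 over Q is the 138-th cyclotomic polynomial Φ_138(x), which is irreducible over Q and has degree φ(138) = 44. Hence [Q(α):Q] = φ(138) = 44.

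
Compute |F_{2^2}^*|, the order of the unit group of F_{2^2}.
|F_{2^2}^*| = 3

F_{2^2} has 2^2 = 4 elements; its multiplicative group consists of all nonzero elements, so |F_{2^2}^*| = 4 - 1 = 3. (It is cyclic since any finite subgroup of the multiplicative group of a field is cyclic.)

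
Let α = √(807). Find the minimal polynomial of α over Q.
m_α(x) = x^2 - 807

α satisfies α^2 - 807 = 0, so x^2 - 807 annihilates α. Since d = 807 is squarefree and ≠ 1, it is not a perfect square in Q, so x^2 - 807 has no rational root and is therefore irreducible over Q (a degree-2 polynomial over a field is irreducible iff it has no root). Hence m_α(x) = x^2 - 807.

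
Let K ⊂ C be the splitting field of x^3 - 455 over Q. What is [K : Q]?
[K : Q] = 6

The roots of x^3 - 455 are ∛455, ω∛455, ω^2∛455 where ω = e^(2πi/3) is a primitive cube root of unity, so K = Q(∛455, ω). Now [Q(∛455):Q] = 3 (since 455 is not a perfect cube, x^3 - 455 is irreducible) and [Q(ω):Q] = 2. Both 2 and 3 divide [K:Q], and [K:Q] ≤ 3·2 = 6, so [K:Q] = 6. (Equivalently: Q(∛455) ⊂ R but ω ∉ R, so [K : Q(∛455)] = 2.)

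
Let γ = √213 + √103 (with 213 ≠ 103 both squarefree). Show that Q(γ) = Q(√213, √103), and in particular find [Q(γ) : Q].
[Q(γ) : Q] = 4 (equivalently, Q(γ) = Q(√213, √103))

Obviously Q(γ) ⊆ Q(√213, √103), and [Q(√213, √103):Q] = 4 (since 213, 103 are distinct squarefree integers > 1 with 21939 not a perfect square). To show equality we compute the minimal polynomial of γ. From γ = √213 + √103: γ^2 = 213 + 2√(21939) + 103 = 316 + 2√(21939), so γ^2 - 316 = 2√(21939); squaring, (γ^2 - 316)^2 = 4·21939, i.e. γ^4 - 632γ^2 + 99856 - 87756 = 0, i.e. γ^4 - 632γ^2 + 12100 = 0. So γ is a root of x^4 - 632x^2 + 12100. This polynomial is irreducible over Q: it has no rational root (each ±√213 ± √103 is irrational), and any factorization into two quadratics over Q would force √(21939) ∈ Q (pairing opposite roots) or √213, √103 ∈ Q (other pairings), all impossible. Hence [Q(γ):Q] = 4 = [Q(√213, √103):Q], so Q(γ) = Q(√213, √103).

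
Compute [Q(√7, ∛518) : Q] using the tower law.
[Q(√7, ∛518) : Q] = 6

Let L = Q(√7, ∛518). Since Q(√7) ⊂ L and [Q(√7):Q] = 2, the tower law gives 2 | [L:Q]. Likewise Q(∛518) ⊂ L with [Q(∛518):Q] = 3 (because 518 is not a perfect cube), so 3 | [L:Q]. As gcd(2,3) = 1, [L:Q] is divisible by 6. Conversely L is generated over Q by √7 and ∛518, so [L:Q] ≤ 2·3 = 6. Therefore [Q(√7, ∛518) : Q] = 6.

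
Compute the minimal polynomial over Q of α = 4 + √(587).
m_α(x) = x^2 - 8x - 571

From α - 4 = √(587), squaring gives (α - 4)^2 = 587, i.e. α^2 - 8α + 16 = 587, so α^2 - 8α - 571 = 0. The discriminant of x^2 - 8x - 571 is (-8)^2 - 4·(-571) = 64 + 2284 = 2348, and 4·(587) is not a perfect square in Q since 587 is squarefree and ≠ 1. Hence x^2 - 8x - 571 is irreducible over Q and is the minimal polynomial of α.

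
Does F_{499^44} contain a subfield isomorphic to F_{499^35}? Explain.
No: F_{499^35} is not a subfield of F_{499^44}

F_{p^m} embeds in F_{p^n} iff m | n. Here 35 ∤ 44 (since 44 = 1·35 + 9 with remainder 9 ≠ 0), so F_{499^35} is not a subfield of F_{499^44}. Equivalently: if it were, the tower law would give 35 = [F_{499^35}:F_499] dividing [F_{499^44}:F_499] = 44, contradiction.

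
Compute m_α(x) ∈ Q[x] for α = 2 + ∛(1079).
m_α(x) = x^3 - 6x^2 + 12x - 1087

Set β = α - 2 = ∛(1079), so β^3 = 1079. Then (α - 2)^3 - 1079 = 0, i.e. α is a root of g(x) = (x - 2)^3 - 1079 = x^3 - 6x^2 + 12x - 1087. Since g(x) = h(x - 2) where h(x) = x^3 - 1079, and h is irreducible over Q (because 1079 is not a perfect cube, so h has no rational root, and a monic cubic with no rational root is irreducible), g is also irreducible (irreducibility is preserved under the substitution x → x - 2). Hence m_α(x) = x^3 - 6x^2 + 12x - 1087.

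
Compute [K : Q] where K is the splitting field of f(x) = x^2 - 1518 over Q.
[K : Q] = 2

f(x) = x^2 - 1518 factors as (x - √1518)(x + √1518). The splitting field is K = Q(√1518). Since 1518 is squarefree and > 1, it is not a perfect square, so x^2 - 1518 is irreducible over Q and [Q(√1518) : Q] = 2. Hence [K : Q] = 2.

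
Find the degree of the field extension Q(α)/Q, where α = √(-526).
[Q(α):Q] = 2

[Q(α):Q] equals the degree of the minimal polynomial of α. Here α^2 = -526 and x^2 + 526 is irreducible (d = -526 is squarefree, ≠ 1, hence not a square), so deg(m_α) = 2. Thus [Q(α):Q] = 2.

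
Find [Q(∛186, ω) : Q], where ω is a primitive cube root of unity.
[Q(∛186, ω) : Q] = 6

[Q(∛186):Q] = 3 (min poly x^3 - 186, irreducible since 186 is not a perfect cube). [Q(ω):Q] = 2 (min poly x^2 + x + 1). Since Q(∛186) ⊂ R and ω ∉ R, we have ω ∉ Q(∛186), so x^2 + x + 1 remains irreducible over Q(∛186) and [Q(∛186, ω) : Q(∛186)] = 2. By the tower law, [Q(∛186, ω) : Q] = 3 · 2 = 6. (In fact Q(∛186, ω) is the splitting field of x^3 - 186 over Q.)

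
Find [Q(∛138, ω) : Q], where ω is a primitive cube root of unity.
[Q(∛138, ω) : Q] = 6

[Q(∛138):Q] = 3 (min poly x^3 - 138, irreducible since 138 is not a perfect cube). [Q(ω):Q] = 2 (min poly x^2 + x + 1). Since Q(∛138) ⊂ R and ω ∉ R, we have ω ∉ Q(∛138), so x^2 + x + 1 remains irreducible over Q(∛138) and [Q(∛138, ω) : Q(∛138)] = 2. By the tower law, [Q(∛138, ω) : Q] = 3 · 2 = 6. (In fact Q(∛138, ω) is the splitting field of x^3 - 138 over Q.)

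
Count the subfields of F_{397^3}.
F_{397^3} has 2 subfields

The subfields of F_{p^n} are exactly the fields F_{p^d} for d | n (each is the fixed field of the unique index-d subgroup of Gal(F_{p^n}/F_p) ≅ Z/nZ). The divisors of n = 3 are {1, 3}, giving 2 subfields: F_{397^1}, F_{397^3}.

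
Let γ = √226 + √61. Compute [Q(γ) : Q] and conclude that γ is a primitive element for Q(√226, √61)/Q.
[Q(γ) : Q] = 4 (equivalently, Q(γ) = Q(√226, √61))

Obviously Q(γ) ⊆ Q(√226, √61), and [Q(√226, √61):Q] = 4 (since 226, 61 are distinct squarefree integers > 1 with 13786 not a perfect square). To show equality we compute the minimal polynomial of γ. From γ = √226 + √61: γ^2 = 226 + 2√(13786) + 61 = 287 + 2√(13786), so γ^2 - 287 = 2√(13786); squaring, (γ^2 - 287)^2 = 4·13786, i.e. γ^4 - 574γ^2 + 82369 - 55144 = 0, i.e. γ^4 - 574γ^2 + 27225 = 0. So γ is a root of x^4 - 574x^2 + 27225. This polynomial is irreducible over Q: it has no rational root (each ±√226 ± √61 is irrational), and any factorization into two quadratics over Q would force √(13786) ∈ Q (pairing opposite roots) or √226, √61 ∈ Q (other pairings), all impossible. Hence [Q(γ):Q] = 4 = [Q(√226, √61):Q], so Q(γ) = Q(√226, √61).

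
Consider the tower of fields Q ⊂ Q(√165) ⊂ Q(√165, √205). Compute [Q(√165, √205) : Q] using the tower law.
[Q(√165, √205) : Q] = 4

[Q(√165):Q] = 2 (min poly x^2 - 165, irreducible since 165 is squarefree > 1). For the top step, suppose √205 ∈ Q(√165), say √205 = c + d√165 with c, d ∈ Q. Squaring: 205 = c^2 + 165d^2 + 2cd√165. Since √165 ∉ Q this forces 2cd = 0. If d = 0 then √205 = c ∈ Q, contradicting 205 squarefree > 1. If c = 0 then 205 = 165d^2, so 165·205 = (165d)^2 is a perfect square in Q — but 165·205 = 33825 is not a perfect square (since 165 and 205 are distinct squarefree integers). Contradiction. Hence √205 ∉ Q(√165), so x^2 - 205 stays irreducible over Q(√165) and [Q(√165, √205) : Q(√165)] = 2. By the tower law, [Q(√165, √205) : Q] = 2 · 2 = 4.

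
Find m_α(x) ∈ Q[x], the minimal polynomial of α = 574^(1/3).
m_α(x) = x^3 - 574

α satisfies α^3 = 574, so x^3 - 574 annihilates α. By the rational root test, a rational root p/q (in lowest terms) of x^3 - 574 would satisfy p^3 = 574 q^3, forcing q = 1 and p^3 = 574; but 574 is not a perfect cube, contradiction. A monic cubic over Q with no rational root is irreducible (any nontrivial factorization would include a linear factor). Hence x^3 - 574 is the minimal polynomial of α, and in particular [Q(α):Q] = 3.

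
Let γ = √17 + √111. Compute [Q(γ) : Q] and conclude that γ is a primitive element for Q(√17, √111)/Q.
[Q(γ) : Q] = 4 (equivalently, Q(γ) = Q(√17, √111))

Obviously Q(γ) ⊆ Q(√17, √111), and [Q(√17, √111):Q] = 4 (since 17, 111 are distinct squarefree integers > 1 with 1887 not a perfect square). To show equality we compute the minimal polynomial of γ. From γ = √17 + √111: γ^2 = 17 + 2√(1887) + 111 = 128 + 2√(1887), so γ^2 - 128 = 2√(1887); squaring, (γ^2 - 128)^2 = 4·1887, i.e. γ^4 - 256γ^2 + 16384 - 7548 = 0, i.e. γ^4 - 256γ^2 + 8836 = 0. So γ is a root of x^4 - 256x^2 + 8836. This polynomial is irreducible over Q: it has no rational root (each ±√17 ± √111 is irrational), and any factorization into two quadratics over Q would force √(1887) ∈ Q (pairing opposite roots) or √17, √111 ∈ Q (other pairings), all impossible. Hence [Q(γ):Q] = 4 = [Q(√17, √111):Q], so Q(γ) = Q(√17, √111).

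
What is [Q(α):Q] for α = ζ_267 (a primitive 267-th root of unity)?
[Q(α):Q] = 176

The minimal polynomial of ζ_267 over Q is the 267-th cyclotomic polynomial Φ_267(x), which is irreducible over Q and has degree φ(267) = 176. Hence [Q(α):Q] = φ(267) = 176.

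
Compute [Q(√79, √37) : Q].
[Q(√79, √37) : Q] = 4

[Q(√79):Q] = 2 (min poly x^2 - 79, irreducible since 79 is squarefree > 1). For the top step, suppose √37 ∈ Q(√79), say √37 = c + d√79 with c, d ∈ Q. Squaring: 37 = c^2 + 79d^2 + 2cd√79. Since √79 ∉ Q this forces 2cd = 0. If d = 0 then √37 = c ∈ Q, contradicting 37 squarefree > 1. If c = 0 then 37 = 79d^2, so 79·37 = (79d)^2 is a perfect square in Q — but 79·37 = 2923 is not a perfect square (since 79 and 37 are distinct squarefree integers). Contradiction. Hence √37 ∉ Q(√79), so x^2 - 37 stays irreducible over Q(√79) and [Q(√79, √37) : Q(√79)] = 2. By the tower law, [Q(√79, √37) : Q] = 2 · 2 = 4.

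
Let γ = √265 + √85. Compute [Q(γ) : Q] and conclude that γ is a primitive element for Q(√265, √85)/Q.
[Q(γ) : Q] = 4 (equivalently, Q(γ) = Q(√265, √85))

Obviously Q(γ) ⊆ Q(√265, √85), and [Q(√265, √85):Q] = 4 (since 265, 85 are distinct squarefree integers > 1 with 22525 not a perfect square). To show equality we compute the minimal polynomial of γ. From γ = √265 + √85: γ^2 = 265 + 2√(22525) + 85 = 350 + 2√(22525), so γ^2 - 350 = 2√(22525); squaring, (γ^2 - 350)^2 = 4·22525, i.e. γ^4 - 700γ^2 + 122500 - 90100 = 0, i.e. γ^4 - 700γ^2 + 32400 = 0. So γ is a root of x^4 - 700x^2 + 32400. This polynomial is irreducible over Q: it has no rational root (each ±√265 ± √85 is irrational), and any factorization into two quadratics over Q would force √(22525) ∈ Q (pairing opposite roots) or √265, √85 ∈ Q (other pairings), all impossible. Hence [Q(γ):Q] = 4 = [Q(√265, √85):Q], so Q(γ) = Q(√265, √85).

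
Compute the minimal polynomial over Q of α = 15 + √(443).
m_α(x) = x^2 - 30x - 218

From α - 15 = √(443), squaring gives (α - 15)^2 = 443, i.e. α^2 - 30α + 225 = 443, so α^2 - 30α - 218 = 0. The discriminant of x^2 - 30x - 218 is (-30)^2 - 4·(-218) = 900 + 872 = 1772, and 4·(443) is not a perfect square in Q since 443 is squarefree and ≠ 1. Hence x^2 - 30x - 218 is irreducible over Q and is the minimal polynomial of α.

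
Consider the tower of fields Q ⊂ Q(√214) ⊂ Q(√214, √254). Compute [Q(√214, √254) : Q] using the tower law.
[Q(√214, √254) : Q] = 4

[Q(√214):Q] = 2 (min poly x^2 - 214, irreducible since 214 is squarefree > 1). For the top step, suppose √254 ∈ Q(√214), say √254 = c + d√214 with c, d ∈ Q. Squaring: 254 = c^2 + 214d^2 + 2cd√214. Since √214 ∉ Q this forces 2cd = 0. If d = 0 then √254 = c ∈ Q, contradicting 254 squarefree > 1. If c = 0 then 254 = 214d^2, so 214·254 = (214d)^2 is a perfect square in Q — but 214·254 = 54356 is not a perfect square (since 214 and 254 are distinct squarefree integers). Contradiction. Hence √254 ∉ Q(√214), so x^2 - 254 stays irreducible over Q(√214) and [Q(√214, √254) : Q(√214)] = 2. By the tower law, [Q(√214, √254) : Q] = 2 · 2 = 4.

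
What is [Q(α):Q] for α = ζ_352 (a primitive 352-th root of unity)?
[Q(α):Q] = 160

The minimal polynomial of ζ_352 over Q is the 352-th cyclotomic polynomial Φ_352(x), which is irreducible over Q and has degree φ(352) = 160. Hence [Q(α):Q] = φ(352) = 160.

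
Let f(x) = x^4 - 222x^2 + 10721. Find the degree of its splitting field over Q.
[K : Q] = 4

Solving the quadratic in x^2: x^2 = (222 ± √(222^2 - 4·10721))/2 = (222 ± √6400)/2 = (222 ± 80)/2, giving x^2 = 71 or x^2 = 151. So f(x) = (x^2 - 71)(x^2 - 151) and the roots of f are ±√71, ±√151. Hence the splitting field is K = Q(√71, √151). Since 71 and 151 are distinct squarefree integers > 1, their product 10721 is not a perfect square, so √151 ∉ Q(√71). By the tower law [K:Q] = [Q(√71,√151):Q(√71)] · [Q(√71):Q] = 2 · 2 = 4.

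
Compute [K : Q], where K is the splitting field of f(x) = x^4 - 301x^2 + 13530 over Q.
[K : Q] = 4

Solving the quadratic in x^2: x^2 = (301 ± √(301^2 - 4·13530))/2 = (301 ± √36481)/2 = (301 ± 191)/2, giving x^2 = 55 or x^2 = 246. So f(x) = (x^2 - 55)(x^2 - 246) and the roots of f are ±√55, ±√246. Hence the splitting field is K = Q(√55, √246). Since 55 and 246 are distinct squarefree integers > 1, their product 13530 is not a perfect square, so √246 ∉ Q(√55). By the tower law [K:Q] = [Q(√55,√246):Q(√55)] · [Q(√55):Q] = 2 · 2 = 4.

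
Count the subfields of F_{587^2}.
F_{587^2} has 2 subfields

The subfields of F_{p^n} are exactly the fields F_{p^d} for d | n (each is the fixed field of the unique index-d subgroup of Gal(F_{p^n}/F_p) ≅ Z/nZ). The divisors of n = 2 are {1, 2}, giving 2 subfields: F_{587^1}, F_{587^2}.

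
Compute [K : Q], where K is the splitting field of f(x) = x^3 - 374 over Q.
[K : Q] = 6

The roots of x^3 - 374 are ∛374, ω∛374, ω^2∛374 where ω = e^(2πi/3) is a primitive cube root of unity, so K = Q(∛374, ω). Now [Q(∛374):Q] = 3 (since 374 is not a perfect cube, x^3 - 374 is irreducible) and [Q(ω):Q] = 2. Both 2 and 3 divide [K:Q], and [K:Q] ≤ 3·2 = 6, so [K:Q] = 6. (Equivalently: Q(∛374) ⊂ R but ω ∉ R, so [K : Q(∛374)] = 2.)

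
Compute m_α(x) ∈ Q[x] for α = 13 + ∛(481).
m_α(x) = x^3 - 39x^2 + 507x - 2678

Set β = α - 13 = ∛(481), so β^3 = 481. Then (α - 13)^3 - 481 = 0, i.e. α is a root of g(x) = (x - 13)^3 - 481 = x^3 - 39x^2 + 507x - 2678. Since g(x) = h(x - 13) where h(x) = x^3 - 481, and h is irreducible over Q (because 481 is not a perfect cube, so h has no rational root, and a monic cubic with no rational root is irreducible), g is also irreducible (irreducibility is preserved under the substitution x → x - 13). Hence m_α(x) = x^3 - 39x^2 + 507x - 2678.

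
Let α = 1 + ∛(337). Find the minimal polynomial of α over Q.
m_α(x) = x^3 - 3x^2 + 3x - 338

Set β = α - 1 = ∛(337), so β^3 = 337. Then (α - 1)^3 - 337 = 0, i.e. α is a root of g(x) = (x - 1)^3 - 337 = x^3 - 3x^2 + 3x - 338. Since g(x) = h(x - 1) where h(x) = x^3 - 337, and h is irreducible over Q (because 337 is not a perfect cube, so h has no rational root, and a monic cubic with no rational root is irreducible), g is also irreducible (irreducibility is preserved under the substitution x → x - 1). Hence m_α(x) = x^3 - 3x^2 + 3x - 338.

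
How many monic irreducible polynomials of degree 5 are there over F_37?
There are 13868784 monic irreducible polynomials of degree 5 over F_37

Each element of F_{37^5} that lies in no proper subfield is a root of exactly one monic irreducible of degree 5 over F_37, and each such polynomial has 5 distinct roots in F_{37^5}. By Möbius inversion the count is N_37(5) = (1/5) Σ_{d|5} μ(5/d) · 37^d = (1/5)(μ(5)·37^1 + μ(1)·37^5) = 69343920/5 = 13868784.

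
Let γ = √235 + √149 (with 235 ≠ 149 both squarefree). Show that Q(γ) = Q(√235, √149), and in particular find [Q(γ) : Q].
[Q(γ) : Q] = 4 (equivalently, Q(γ) = Q(√235, √149))

Obviously Q(γ) ⊆ Q(√235, √149), and [Q(√235, √149):Q] = 4 (since 235, 149 are distinct squarefree integers > 1 with 35015 not a perfect square). To show equality we compute the minimal polynomial of γ. From γ = √235 + √149: γ^2 = 235 + 2√(35015) + 149 = 384 + 2√(35015), so γ^2 - 384 = 2√(35015); squaring, (γ^2 - 384)^2 = 4·35015, i.e. γ^4 - 768γ^2 + 147456 - 140060 = 0, i.e. γ^4 - 768γ^2 + 7396 = 0. So γ is a root of x^4 - 768x^2 + 7396. This polynomial is irreducible over Q: it has no rational root (each ±√235 ± √149 is irrational), and any factorization into two quadratics over Q would force √(35015) ∈ Q (pairing opposite roots) or √235, √149 ∈ Q (other pairings), all impossible. Hence [Q(γ):Q] = 4 = [Q(√235, √149):Q], so Q(γ) = Q(√235, √149).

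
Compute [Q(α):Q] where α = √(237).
[Q(α):Q] = 2

[Q(α):Q] equals the degree of the minimal polynomial of α. Here α^2 = 237 and x^2 - 237 is irreducible (d = 237 is squarefree, ≠ 1, hence not a square), so deg(m_α) = 2. Thus [Q(α):Q] = 2.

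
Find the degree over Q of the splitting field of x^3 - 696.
[K : Q] = 6

The roots of x^3 - 696 are ∛696, ω∛696, ω^2∛696 where ω = e^(2πi/3) is a primitive cube root of unity, so K = Q(∛696, ω). Now [Q(∛696):Q] = 3 (since 696 is not a perfect cube, x^3 - 696 is irreducible) and [Q(ω):Q] = 2. Both 2 and 3 divide [K:Q], and [K:Q] ≤ 3·2 = 6, so [K:Q] = 6. (Equivalently: Q(∛696) ⊂ R but ω ∉ R, so [K : Q(∛696)] = 2.)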